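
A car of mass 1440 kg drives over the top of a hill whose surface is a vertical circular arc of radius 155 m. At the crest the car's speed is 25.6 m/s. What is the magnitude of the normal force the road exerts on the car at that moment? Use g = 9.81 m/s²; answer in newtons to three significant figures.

At the crest the centripetal acceleration points downward (toward the centre of the arc), so mg − N = mv²/r.
N = m(g − v²/r) = 1440 × (9.81 − (25.6)²/155) = 1440 × (9.81 − 4.228) = 1440 × 5.582 = 8038 N.

8040 N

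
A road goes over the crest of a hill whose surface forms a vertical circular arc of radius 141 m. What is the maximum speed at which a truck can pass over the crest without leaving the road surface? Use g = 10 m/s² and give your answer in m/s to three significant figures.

37.5 m/s

At the crest the centre of the circle is below the truck, so the net downward (centripetal) force is mg − N = mv²/r.
The truck leaves the road when N → 0, giving v_max = √(g r) = √(10.0 × 141) = 37.55 m/s.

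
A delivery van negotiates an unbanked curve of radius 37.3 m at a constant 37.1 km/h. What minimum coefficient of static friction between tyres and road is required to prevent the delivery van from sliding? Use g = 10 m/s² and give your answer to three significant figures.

0.285

v = 37.1/3.6 = 10.31 m/s.
Friction provides the centripetal force: μ_s m g = m v²/r, so μ_s = v²/(g r) = (10.31)²/(10.0 × 37.3) = 106.2/373.0 = 0.2847.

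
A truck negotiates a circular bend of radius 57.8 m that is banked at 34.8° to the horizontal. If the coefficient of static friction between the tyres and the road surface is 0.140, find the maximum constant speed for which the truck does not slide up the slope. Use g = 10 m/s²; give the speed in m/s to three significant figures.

At the maximum speed, friction acts down the slope at its limiting value f = μN. Radially (horizontal, toward centre): N sinθ + μN cosθ = mv²/r. Vertically: N cosθ − μN sinθ = mg.
Dividing: v² = r g (sinθ + μcosθ)/(cosθ − μsinθ).
sinθ + μcosθ = 0.5707 + 0.140×0.8211 = 0.6857; cosθ − μsinθ = 0.8211 − 0.140×0.5707 = 0.7412.
v² = 57.8 × 10.0 × 0.6857/0.7412 = 534.7 m²/s², so v = 23.12 m/s.

23.1 m/s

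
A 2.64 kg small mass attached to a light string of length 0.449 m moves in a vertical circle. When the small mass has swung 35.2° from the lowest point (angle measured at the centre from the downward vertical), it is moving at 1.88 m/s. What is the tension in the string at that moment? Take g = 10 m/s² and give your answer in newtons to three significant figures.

Take the radial direction toward the centre of the circle as positive. The component of the weight along the string toward the centre is −mg cos φ (φ measured from the bottom), so Newton's second law along the string gives T − mg cos φ = m v²/r.
cos 35.2° = 0.8171, so T = m(v²/r + g cos φ) = 2.64 × ((1.88)²/0.449 + 10.0 × 0.8171) = 2.64 × (7.872 + (8.171)) = 2.64 × 16.04 = 42.35 N.

42.4 N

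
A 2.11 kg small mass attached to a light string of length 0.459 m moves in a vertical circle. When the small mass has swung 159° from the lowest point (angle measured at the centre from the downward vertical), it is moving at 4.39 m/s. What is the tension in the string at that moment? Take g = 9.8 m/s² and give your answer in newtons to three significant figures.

69.3 N

Take the radial direction toward the centre of the circle as positive. The component of the weight along the string toward the centre is −mg cos φ (φ measured from the bottom), so Newton's second law along the string gives T − mg cos φ = m v²/r.
cos 159° = -0.9336, so T = m(v²/r + g cos φ) = 2.11 × ((4.39)²/0.459 + 9.8 × -0.9336) = 2.11 × (41.99 + (-9.149)) = 2.11 × 32.84 = 69.29 N.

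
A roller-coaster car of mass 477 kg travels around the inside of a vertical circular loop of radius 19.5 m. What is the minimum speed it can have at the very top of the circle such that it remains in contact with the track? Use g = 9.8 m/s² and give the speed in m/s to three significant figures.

At the highest point the centre is directly below, so both the weight and N act inward: N + mg = mv²/r.
At minimum speed N → 0, so mg = mv_min²/r ⇒ v_min = √(g r) = √(9.8 × 19.5) = 13.82 m/s.

13.8 m/s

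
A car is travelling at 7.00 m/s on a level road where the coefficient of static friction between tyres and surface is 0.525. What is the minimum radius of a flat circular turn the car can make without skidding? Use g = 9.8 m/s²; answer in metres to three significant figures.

9.52 m

At the limit, μ_s m g = m v²/r, so r_min = v²/(μ_s g) = (7.00)²/(0.525 × 9.8) = 49.00/5.145 = 9.524 m.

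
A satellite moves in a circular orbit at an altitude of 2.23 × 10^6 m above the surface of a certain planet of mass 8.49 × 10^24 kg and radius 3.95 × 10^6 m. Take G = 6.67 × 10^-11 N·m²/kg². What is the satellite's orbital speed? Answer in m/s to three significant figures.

9570 m/s

Orbital radius r = R + h = 3.95 × 10^6 + 2.23 × 10^6 = 6.180 × 10^6 m.
Gravity supplies the centripetal force: G M m / r² = m v² / r, so v = √(GM/r).
v = √(6.67 × 10^-11 × 8.49 × 10^24 / 6.180 × 10^6) = √(9.163 × 10^7) = 9572 m/s.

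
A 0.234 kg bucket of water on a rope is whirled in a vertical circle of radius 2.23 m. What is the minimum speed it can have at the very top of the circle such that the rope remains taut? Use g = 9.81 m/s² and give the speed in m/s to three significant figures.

4.68 m/s

At the highest point the centre is directly below, so both the weight and T act inward: T + mg = mv²/r.
At minimum speed T → 0, so mg = mv_min²/r ⇒ v_min = √(g r) = √(9.81 × 2.23) = 4.677 m/s.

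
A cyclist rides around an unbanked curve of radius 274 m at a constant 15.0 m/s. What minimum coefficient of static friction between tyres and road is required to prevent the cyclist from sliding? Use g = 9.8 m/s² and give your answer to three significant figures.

0.0838

Friction provides the centripetal force: μ_s m g = m v²/r, so μ_s = v²/(g r) = (15.00)²/(9.8 × 274) = 225.0/2685 = 0.08379.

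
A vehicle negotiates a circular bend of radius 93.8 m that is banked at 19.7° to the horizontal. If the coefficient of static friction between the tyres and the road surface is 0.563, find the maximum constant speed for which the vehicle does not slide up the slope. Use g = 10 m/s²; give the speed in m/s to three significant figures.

At the maximum speed, friction acts down the slope at its limiting value f = μN. Radially (horizontal, toward centre): N sinθ + μN cosθ = mv²/r. Vertically: N cosθ − μN sinθ = mg.
Dividing: v² = r g (sinθ + μcosθ)/(cosθ − μsinθ).
sinθ + μcosθ = 0.3371 + 0.563×0.9415 = 0.8671; cosθ − μsinθ = 0.9415 − 0.563×0.3371 = 0.7517.
v² = 93.8 × 10.0 × 0.8671/0.7517 = 1082 m²/s², so v = 32.89 m/s.

32.9 m/s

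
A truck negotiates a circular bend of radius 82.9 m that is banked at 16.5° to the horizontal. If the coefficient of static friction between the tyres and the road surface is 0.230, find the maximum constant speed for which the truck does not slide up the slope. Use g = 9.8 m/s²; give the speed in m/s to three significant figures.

21.4 m/s

At the maximum speed, friction acts down the slope at its limiting value f = μN. Radially (horizontal, toward centre): N sinθ + μN cosθ = mv²/r. Vertically: N cosθ − μN sinθ = mg.
Dividing: v² = r g (sinθ + μcosθ)/(cosθ − μsinθ).
sinθ + μcosθ = 0.2840 + 0.230×0.9588 = 0.5045; cosθ − μsinθ = 0.9588 − 0.230×0.2840 = 0.8935.
v² = 82.9 × 9.8 × 0.5045/0.8935 = 458.8 m²/s², so v = 21.42 m/s.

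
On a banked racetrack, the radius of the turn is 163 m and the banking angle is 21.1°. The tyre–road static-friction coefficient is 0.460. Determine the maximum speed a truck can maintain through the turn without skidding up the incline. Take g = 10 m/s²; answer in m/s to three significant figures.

At the maximum speed, friction acts down the slope at its limiting value f = μN. Radially (horizontal, toward centre): N sinθ + μN cosθ = mv²/r. Vertically: N cosθ − μN sinθ = mg.
Dividing: v² = r g (sinθ + μcosθ)/(cosθ − μsinθ).
sinθ + μcosθ = 0.3600 + 0.460×0.9330 = 0.7892; cosθ − μsinθ = 0.9330 − 0.460×0.3600 = 0.7674.
v² = 163 × 10.0 × 0.7892/0.7674 = 1676 m²/s², so v = 40.94 m/s.

40.9 m/s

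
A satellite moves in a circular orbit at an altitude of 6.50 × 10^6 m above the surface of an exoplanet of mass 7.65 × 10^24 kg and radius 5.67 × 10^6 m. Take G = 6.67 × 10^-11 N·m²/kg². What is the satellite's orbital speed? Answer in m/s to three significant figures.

Orbital radius r = R + h = 5.67 × 10^6 + 6.50 × 10^6 = 1.217 × 10^7 m.
Gravity supplies the centripetal force: G M m / r² = m v² / r, so v = √(GM/r).
v = √(6.67 × 10^-11 × 7.65 × 10^24 / 1.217 × 10^7) = √(4.193 × 10^7) = 6475 m/s.

6480 m/s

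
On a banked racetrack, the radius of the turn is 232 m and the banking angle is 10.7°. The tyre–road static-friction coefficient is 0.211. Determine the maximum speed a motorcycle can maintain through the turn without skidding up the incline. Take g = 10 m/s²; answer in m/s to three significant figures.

31.1 m/s

At the maximum speed, friction acts down the slope at its limiting value f = μN. Radially (horizontal, toward centre): N sinθ + μN cosθ = mv²/r. Vertically: N cosθ − μN sinθ = mg.
Dividing: v² = r g (sinθ + μcosθ)/(cosθ − μsinθ).
sinθ + μcosθ = 0.1857 + 0.211×0.9826 = 0.3930; cosθ − μsinθ = 0.9826 − 0.211×0.1857 = 0.9434.
v² = 232 × 10.0 × 0.3930/0.9434 = 966.4 m²/s², so v = 31.09 m/s.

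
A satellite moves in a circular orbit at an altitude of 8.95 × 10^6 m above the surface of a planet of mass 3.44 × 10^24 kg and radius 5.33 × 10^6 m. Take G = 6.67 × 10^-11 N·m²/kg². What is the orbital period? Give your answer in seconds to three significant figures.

22400 s

r = R + h = 5.33 × 10^6 + 8.95 × 10^6 = 1.428 × 10^7 m. Gravity provides the centripetal force: G M m / r² = m v² / r ⇒ v = √(GM/r) = 4008 m/s.
T = 2πr/v = 2π × 1.428 × 10^7 / 4008 = 22380 s.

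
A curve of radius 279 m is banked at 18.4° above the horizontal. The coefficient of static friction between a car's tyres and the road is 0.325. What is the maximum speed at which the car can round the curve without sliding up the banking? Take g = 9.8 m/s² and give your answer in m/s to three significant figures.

44.9 m/s

At the maximum speed, friction acts down the slope at its limiting value f = μN. Radially (horizontal, toward centre): N sinθ + μN cosθ = mv²/r. Vertically: N cosθ − μN sinθ = mg.
Dividing: v² = r g (sinθ + μcosθ)/(cosθ − μsinθ).
sinθ + μcosθ = 0.3156 + 0.325×0.9489 = 0.6240; cosθ − μsinθ = 0.9489 − 0.325×0.3156 = 0.8463.
v² = 279 × 9.8 × 0.6240/0.8463 = 2016 m²/s², so v = 44.90 m/s.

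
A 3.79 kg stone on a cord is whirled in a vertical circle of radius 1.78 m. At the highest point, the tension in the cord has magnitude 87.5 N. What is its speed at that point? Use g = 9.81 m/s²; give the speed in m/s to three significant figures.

7.65 m/s

At the top, T + mg = mv²/r, so v = √(r(T/m + g)) = √(1.78 × (87.5/3.79 + 9.81)) = √(1.78 × 32.90) = √58.56 = 7.652 m/s.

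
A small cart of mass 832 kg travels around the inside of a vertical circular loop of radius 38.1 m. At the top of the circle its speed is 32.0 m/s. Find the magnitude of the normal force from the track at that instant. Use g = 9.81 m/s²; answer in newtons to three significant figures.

14200 N

At the top, both N and the weight mg point inward (toward the centre), so N + mg = mv²/r.
N = m(v²/r − g) = 832 × ((32.0)²/38.1 − 9.81) = 832 × (26.88 − 9.81) = 832 × 17.07 = 14200 N.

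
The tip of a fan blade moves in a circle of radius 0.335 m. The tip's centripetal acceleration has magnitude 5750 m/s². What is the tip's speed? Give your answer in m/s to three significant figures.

43.9 m/s

a_c = v²/r ⇒ v = √(a_c · r) = √(5750 × 0.335) = √1926 = 43.89 m/s.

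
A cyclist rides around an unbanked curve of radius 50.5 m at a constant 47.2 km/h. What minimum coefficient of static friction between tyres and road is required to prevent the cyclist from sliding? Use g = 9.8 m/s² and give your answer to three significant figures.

0.347

v = 47.2/3.6 = 13.11 m/s.
Friction provides the centripetal force: μ_s m g = m v²/r, so μ_s = v²/(g r) = (13.11)²/(9.8 × 50.5) = 171.9/494.9 = 0.3473.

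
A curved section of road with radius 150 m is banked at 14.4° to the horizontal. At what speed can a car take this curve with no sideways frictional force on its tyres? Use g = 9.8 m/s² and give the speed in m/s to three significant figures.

On a frictionless banked curve, N sinθ = mv²/r and N cosθ = mg, so tanθ = v²/(rg).
v = √(r g tanθ) = √(150 × 9.8 × tan 14.4°) = √(150 × 9.8 × 0.2568) = √377.4 = 19.43 m/s.

19.4 m/s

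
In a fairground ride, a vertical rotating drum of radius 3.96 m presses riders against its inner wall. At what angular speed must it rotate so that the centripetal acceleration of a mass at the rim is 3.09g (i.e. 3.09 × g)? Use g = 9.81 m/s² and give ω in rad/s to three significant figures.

2.77 rad/s

Centripetal acceleration a_c = ω²r. Setting ω²r = 3.09g:
ω = √(3.09g / r) = √(3.09 × 9.81 / 3.96) = √7.655 = 2.767 rad/s.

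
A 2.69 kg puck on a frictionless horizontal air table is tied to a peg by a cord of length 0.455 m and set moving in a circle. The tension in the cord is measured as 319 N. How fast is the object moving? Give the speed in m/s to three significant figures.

7.35 m/s

T = m v²/r ⇒ v = √(T r / m) = √(319 × 0.455 / 2.69) = √53.96 = 7.346 m/s.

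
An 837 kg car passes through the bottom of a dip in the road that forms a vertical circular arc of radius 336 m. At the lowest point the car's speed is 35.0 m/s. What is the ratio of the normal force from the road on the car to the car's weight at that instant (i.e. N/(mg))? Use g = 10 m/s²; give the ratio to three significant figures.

At the bottom, N − mg = mv²/r, so N = m(v²/r + g) and N/(mg) = v²/(rg) + 1 = (35.0)²/(336 × 10.0) + 1 = 0.3646 + 1 = 1.365.

1.36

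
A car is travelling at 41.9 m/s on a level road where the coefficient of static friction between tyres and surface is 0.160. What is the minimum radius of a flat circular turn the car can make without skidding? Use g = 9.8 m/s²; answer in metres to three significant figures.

At the limit, μ_s m g = m v²/r, so r_min = v²/(μ_s g) = (41.9)²/(0.160 × 9.8) = 1756/1.568 = 1120 m.

1120 m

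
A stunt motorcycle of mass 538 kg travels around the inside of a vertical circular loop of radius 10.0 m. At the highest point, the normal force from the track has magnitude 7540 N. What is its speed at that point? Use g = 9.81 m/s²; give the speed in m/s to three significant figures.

At the top, N + mg = mv²/r, so v = √(r(N/m + g)) = √(10.0 × (7540/538 + 9.81)) = √(10.0 × 23.82) = √238.2 = 15.44 m/s.

15.4 m/s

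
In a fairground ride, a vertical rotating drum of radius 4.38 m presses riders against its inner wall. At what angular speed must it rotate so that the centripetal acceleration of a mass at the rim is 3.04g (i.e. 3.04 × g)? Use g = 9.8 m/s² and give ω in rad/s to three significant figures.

Centripetal acceleration a_c = ω²r. Setting ω²r = 3.04g:
ω = √(3.04g / r) = √(3.04 × 9.8 / 4.38) = √6.802 = 2.608 rad/s.

2.61 rad/s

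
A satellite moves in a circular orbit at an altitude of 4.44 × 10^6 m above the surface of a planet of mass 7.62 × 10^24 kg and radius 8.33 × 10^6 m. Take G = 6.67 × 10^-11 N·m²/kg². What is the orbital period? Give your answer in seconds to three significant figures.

r = R + h = 8.33 × 10^6 + 4.44 × 10^6 = 1.277 × 10^7 m. Gravity provides the centripetal force: G M m / r² = m v² / r ⇒ v = √(GM/r) = 6309 m/s.
T = 2πr/v = 2π × 1.277 × 10^7 / 6309 = 12720 s.

12700 s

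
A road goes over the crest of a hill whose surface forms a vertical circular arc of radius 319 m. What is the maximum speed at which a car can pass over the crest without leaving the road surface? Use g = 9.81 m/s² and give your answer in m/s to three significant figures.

55.9 m/s

At the crest the centre of the circle is below the car, so the net downward (centripetal) force is mg − N = mv²/r.
The car leaves the road when N → 0, giving v_max = √(g r) = √(9.81 × 319) = 55.94 m/s.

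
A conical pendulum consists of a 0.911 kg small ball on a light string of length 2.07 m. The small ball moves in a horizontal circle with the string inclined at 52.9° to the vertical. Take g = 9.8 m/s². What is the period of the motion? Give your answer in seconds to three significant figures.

2.24 s

r = L sinθ = 1.651 m. From T sinθ = mω²r and T cosθ = mg: tanθ = ω²r/g, so ω² = g tanθ / r = g/(L cosθ).
ω = √(g/(L cosθ)) = √(9.8/(2.07 × 0.6032)) = √7.849 = 2.802 rad/s.
Period = 2π/ω = 2.243 s.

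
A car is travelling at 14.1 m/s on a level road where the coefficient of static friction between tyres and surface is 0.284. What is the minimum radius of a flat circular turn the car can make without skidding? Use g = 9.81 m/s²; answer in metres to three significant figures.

At the limit, μ_s m g = m v²/r, so r_min = v²/(μ_s g) = (14.1)²/(0.284 × 9.81) = 198.8/2.786 = 71.36 m.

71.4 m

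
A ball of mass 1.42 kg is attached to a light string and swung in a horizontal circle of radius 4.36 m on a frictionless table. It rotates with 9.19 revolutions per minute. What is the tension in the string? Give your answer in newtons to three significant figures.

5.73 N

ω = 9.19 rev/min × 2π/60 = 0.9624 rad/s, so v = ωr = 0.9624 × 4.36 = 4.196 m/s.
The tension is the only horizontal force, so it supplies the full centripetal force: T = m v²/r = 1.42 × (4.196)²/4.36 = 1.42 × 17.61/4.36 = 5.734 N.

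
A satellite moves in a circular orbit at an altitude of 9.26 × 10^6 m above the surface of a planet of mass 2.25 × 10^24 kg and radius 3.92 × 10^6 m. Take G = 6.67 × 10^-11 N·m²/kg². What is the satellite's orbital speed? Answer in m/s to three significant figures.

Orbital radius r = R + h = 3.92 × 10^6 + 9.26 × 10^6 = 1.318 × 10^7 m.
Gravity supplies the centripetal force: G M m / r² = m v² / r, so v = √(GM/r).
v = √(6.67 × 10^-11 × 2.25 × 10^24 / 1.318 × 10^7) = √(1.139 × 10^7) = 3374 m/s.

3370 m/s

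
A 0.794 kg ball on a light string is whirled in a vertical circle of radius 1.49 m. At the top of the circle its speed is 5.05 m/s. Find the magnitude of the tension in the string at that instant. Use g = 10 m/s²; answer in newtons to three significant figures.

At the top, both T and the weight mg point inward (toward the centre), so T + mg = mv²/r.
T = m(v²/r − g) = 0.794 × ((5.05)²/1.49 − 10.0) = 0.794 × (17.12 − 10.0) = 0.794 × 7.116 = 5.650 N.

5.65 N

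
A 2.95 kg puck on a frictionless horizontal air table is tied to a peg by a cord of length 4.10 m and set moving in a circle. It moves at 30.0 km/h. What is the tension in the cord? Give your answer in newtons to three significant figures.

v = 30.0 km/h = 30.0/3.6 = 8.333 m/s.
The tension is the only horizontal force, so it supplies the full centripetal force: T = m v²/r = 2.95 × (8.333)²/4.10 = 2.95 × 69.44/4.10 = 49.97 N.

50.0 N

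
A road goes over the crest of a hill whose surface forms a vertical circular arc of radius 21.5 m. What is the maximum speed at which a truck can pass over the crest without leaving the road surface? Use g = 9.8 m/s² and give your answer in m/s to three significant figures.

At the crest the centre of the circle is below the truck, so the net downward (centripetal) force is mg − N = mv²/r.
The truck leaves the road when N → 0, giving v_max = √(g r) = √(9.8 × 21.5) = 14.52 m/s.

14.5 m/s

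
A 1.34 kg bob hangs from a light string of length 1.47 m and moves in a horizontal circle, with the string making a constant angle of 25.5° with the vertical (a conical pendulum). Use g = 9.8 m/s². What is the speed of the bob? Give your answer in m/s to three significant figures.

The radius of the circle is r = L sinθ = 1.47 × sin 25.5° = 0.6329 m.
Horizontally T sinθ = mv²/r and vertically T cosθ = mg, so tanθ = v²/(rg).
v = √(r g tanθ) = √(0.6329 × 9.8 × 0.4770) = √2.958 = 1.720 m/s.

1.72 m/s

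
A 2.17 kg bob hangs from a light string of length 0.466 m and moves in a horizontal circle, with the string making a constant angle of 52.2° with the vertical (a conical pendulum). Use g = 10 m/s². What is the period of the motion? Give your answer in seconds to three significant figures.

r = L sinθ = 0.3682 m. From T sinθ = mω²r and T cosθ = mg: tanθ = ω²r/g, so ω² = g tanθ / r = g/(L cosθ).
ω = √(g/(L cosθ)) = √(10.0/(0.466 × 0.6129)) = √35.01 = 5.917 rad/s.
Period = 2π/ω = 1.062 s.

1.06 s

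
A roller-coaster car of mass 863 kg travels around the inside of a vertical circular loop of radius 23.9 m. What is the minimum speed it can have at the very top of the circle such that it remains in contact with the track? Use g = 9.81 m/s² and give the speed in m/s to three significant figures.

15.3 m/s

At the highest point the centre is directly below, so both the weight and N act inward: N + mg = mv²/r.
At minimum speed N → 0, so mg = mv_min²/r ⇒ v_min = √(g r) = √(9.81 × 23.9) = 15.31 m/s.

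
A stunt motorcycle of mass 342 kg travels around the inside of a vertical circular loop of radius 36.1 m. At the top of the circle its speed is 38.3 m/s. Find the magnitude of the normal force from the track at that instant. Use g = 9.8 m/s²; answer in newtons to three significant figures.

10500 N

At the top, both N and the weight mg point inward (toward the centre), so N + mg = mv²/r.
N = m(v²/r − g) = 342 × ((38.3)²/36.1 − 9.8) = 342 × (40.63 − 9.8) = 342 × 30.83 = 10550 N.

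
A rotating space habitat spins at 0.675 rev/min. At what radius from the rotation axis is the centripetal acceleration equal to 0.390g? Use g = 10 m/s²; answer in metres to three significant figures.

ω = 0.675 rev/min × 2π/60 = 0.07069 rad/s.
a_c = ω²r = 0.390g ⇒ r = 0.390 × 10.0 / (0.07069)² = 3.900/0.004996 = 780.5 m.

781 m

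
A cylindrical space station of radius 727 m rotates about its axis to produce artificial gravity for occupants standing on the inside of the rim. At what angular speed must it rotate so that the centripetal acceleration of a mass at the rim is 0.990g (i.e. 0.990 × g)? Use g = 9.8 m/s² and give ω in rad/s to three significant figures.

Centripetal acceleration a_c = ω²r. Setting ω²r = 0.990g:
ω = √(0.990g / r) = √(0.990 × 9.8 / 727) = √0.01335 = 0.1155 rad/s.

0.116 rad/s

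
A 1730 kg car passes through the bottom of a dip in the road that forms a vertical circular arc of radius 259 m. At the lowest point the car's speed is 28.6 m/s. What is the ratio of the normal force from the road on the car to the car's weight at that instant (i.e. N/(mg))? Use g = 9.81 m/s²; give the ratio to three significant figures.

1.32

At the bottom, N − mg = mv²/r, so N = m(v²/r + g) and N/(mg) = v²/(rg) + 1 = (28.6)²/(259 × 9.81) + 1 = 0.3219 + 1 = 1.322.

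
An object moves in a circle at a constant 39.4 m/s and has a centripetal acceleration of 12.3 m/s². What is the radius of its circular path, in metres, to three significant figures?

126 m

a_c = v²/r ⇒ r = v²/a_c = (39.4)²/12.3 = 1552/12.3 = 126.2 m.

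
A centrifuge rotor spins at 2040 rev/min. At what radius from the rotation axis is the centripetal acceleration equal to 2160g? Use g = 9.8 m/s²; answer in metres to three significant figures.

0.464 m

ω = 2040 rev/min × 2π/60 = 213.6 rad/s.
a_c = ω²r = 2160g ⇒ r = 2160 × 9.8 / (213.6)² = 21170/45640 = 0.4638 m.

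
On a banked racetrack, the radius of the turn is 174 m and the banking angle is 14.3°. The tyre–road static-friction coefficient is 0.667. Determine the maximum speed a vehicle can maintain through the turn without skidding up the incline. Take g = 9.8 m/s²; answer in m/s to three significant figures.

At the maximum speed, friction acts down the slope at its limiting value f = μN. Radially (horizontal, toward centre): N sinθ + μN cosθ = mv²/r. Vertically: N cosθ − μN sinθ = mg.
Dividing: v² = r g (sinθ + μcosθ)/(cosθ − μsinθ).
sinθ + μcosθ = 0.2470 + 0.667×0.9690 = 0.8933; cosθ − μsinθ = 0.9690 − 0.667×0.2470 = 0.8043.
v² = 174 × 9.8 × 0.8933/0.8043 = 1894 m²/s², so v = 43.52 m/s.

43.5 m/s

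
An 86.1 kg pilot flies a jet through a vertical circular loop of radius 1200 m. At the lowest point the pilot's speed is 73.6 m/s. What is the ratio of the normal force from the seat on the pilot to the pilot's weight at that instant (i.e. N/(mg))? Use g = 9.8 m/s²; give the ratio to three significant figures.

1.46

At the bottom, N − mg = mv²/r, so N = m(v²/r + g) and N/(mg) = v²/(rg) + 1 = (73.6)²/(1200 × 9.8) + 1 = 0.4606 + 1 = 1.461.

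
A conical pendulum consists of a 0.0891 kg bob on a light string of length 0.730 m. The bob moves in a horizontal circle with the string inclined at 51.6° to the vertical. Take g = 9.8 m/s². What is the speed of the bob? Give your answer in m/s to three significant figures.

2.66 m/s

The radius of the circle is r = L sinθ = 0.730 × sin 51.6° = 0.5721 m.
Horizontally T sinθ = mv²/r and vertically T cosθ = mg, so tanθ = v²/(rg).
v = √(r g tanθ) = √(0.5721 × 9.8 × 1.262) = √7.074 = 2.660 m/s.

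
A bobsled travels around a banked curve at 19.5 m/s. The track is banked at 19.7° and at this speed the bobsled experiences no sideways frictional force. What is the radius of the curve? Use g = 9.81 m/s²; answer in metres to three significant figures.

108 m

Frictionless banking: tanθ = v²/(rg), so r = v²/(g tanθ).
r = (19.5)²/(9.81 × tan 19.7°) = 380.2/(9.81 × 0.3581) = 380.2/3.512 = 108.3 m.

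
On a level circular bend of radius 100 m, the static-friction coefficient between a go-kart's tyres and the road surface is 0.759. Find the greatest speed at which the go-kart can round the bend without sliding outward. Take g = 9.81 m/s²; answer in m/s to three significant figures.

27.3 m/s

Friction provides the centripetal force on a flat curve. At maximum speed it is at its limiting value: μ_s m g = m v²/r.
Mass cancels: v_max = √(μ_s g r) = √(0.759 × 9.81 × 100) = √744.6 = 27.29 m/s.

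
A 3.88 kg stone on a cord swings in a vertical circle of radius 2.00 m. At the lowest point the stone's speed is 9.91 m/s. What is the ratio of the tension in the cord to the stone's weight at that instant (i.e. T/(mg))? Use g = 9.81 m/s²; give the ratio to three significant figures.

6.01

At the bottom, T − mg = mv²/r, so T = m(v²/r + g) and T/(mg) = v²/(rg) + 1 = (9.91)²/(2.00 × 9.81) + 1 = 5.006 + 1 = 6.006.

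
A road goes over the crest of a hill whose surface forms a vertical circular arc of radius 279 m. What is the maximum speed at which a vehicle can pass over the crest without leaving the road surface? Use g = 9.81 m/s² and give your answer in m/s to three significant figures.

At the crest the centre of the circle is below the vehicle, so the net downward (centripetal) force is mg − N = mv²/r.
The vehicle leaves the road when N → 0, giving v_max = √(g r) = √(9.81 × 279) = 52.32 m/s.

52.3 m/s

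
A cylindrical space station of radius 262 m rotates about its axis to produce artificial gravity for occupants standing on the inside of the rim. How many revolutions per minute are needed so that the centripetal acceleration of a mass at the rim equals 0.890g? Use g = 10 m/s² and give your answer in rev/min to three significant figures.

Require ω²r = 0.890g, so ω = √(0.890 × 10.0/262) = 0.1843 rad/s.
In rev/min: ω × 60/(2π) = 0.1843 × 60/(2π) = 1.760 rev/min.

1.76 rev/min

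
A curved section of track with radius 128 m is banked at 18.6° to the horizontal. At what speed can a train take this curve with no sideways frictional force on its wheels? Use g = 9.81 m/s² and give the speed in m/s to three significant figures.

On a frictionless banked curve, N sinθ = mv²/r and N cosθ = mg, so tanθ = v²/(rg).
v = √(r g tanθ) = √(128 × 9.81 × tan 18.6°) = √(128 × 9.81 × 0.3365) = √422.6 = 20.56 m/s.

20.6 m/s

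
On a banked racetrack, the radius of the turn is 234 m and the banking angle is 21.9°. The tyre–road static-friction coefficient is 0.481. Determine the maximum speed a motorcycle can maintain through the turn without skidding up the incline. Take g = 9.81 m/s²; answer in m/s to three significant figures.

50.1 m/s

At the maximum speed, friction acts down the slope at its limiting value f = μN. Radially (horizontal, toward centre): N sinθ + μN cosθ = mv²/r. Vertically: N cosθ − μN sinθ = mg.
Dividing: v² = r g (sinθ + μcosθ)/(cosθ − μsinθ).
sinθ + μcosθ = 0.3730 + 0.481×0.9278 = 0.8193; cosθ − μsinθ = 0.9278 − 0.481×0.3730 = 0.7484.
v² = 234 × 9.81 × 0.8193/0.7484 = 2513 m²/s², so v = 50.13 m/s.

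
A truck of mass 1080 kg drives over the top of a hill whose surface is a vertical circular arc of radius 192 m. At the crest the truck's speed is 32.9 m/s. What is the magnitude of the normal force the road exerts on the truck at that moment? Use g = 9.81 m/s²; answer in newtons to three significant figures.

4510 N

At the crest the centripetal acceleration points downward (toward the centre of the arc), so mg − N = mv²/r.
N = m(g − v²/r) = 1080 × (9.81 − (32.9)²/192) = 1080 × (9.81 − 5.638) = 1080 × 4.172 = 4506 N.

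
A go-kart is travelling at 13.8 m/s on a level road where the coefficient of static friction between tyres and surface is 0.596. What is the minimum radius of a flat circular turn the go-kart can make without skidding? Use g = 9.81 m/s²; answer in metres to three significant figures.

32.6 m

At the limit, μ_s m g = m v²/r, so r_min = v²/(μ_s g) = (13.8)²/(0.596 × 9.81) = 190.4/5.847 = 32.57 m.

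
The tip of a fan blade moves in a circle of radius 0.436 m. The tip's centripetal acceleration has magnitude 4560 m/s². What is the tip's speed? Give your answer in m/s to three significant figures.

a_c = v²/r ⇒ v = √(a_c · r) = √(4560 × 0.436) = √1988 = 44.59 m/s.

44.6 m/s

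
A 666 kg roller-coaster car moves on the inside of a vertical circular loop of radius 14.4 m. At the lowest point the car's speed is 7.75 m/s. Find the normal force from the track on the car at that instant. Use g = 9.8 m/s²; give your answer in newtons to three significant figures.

9300 N

At the lowest point, N points up (toward the centre) and the weight mg points down (away from the centre), so the net inward force is N − mg = mv²/r.
N = m(v²/r + g) = 666 × ((7.75)²/14.4 + 9.8) = 666 × (4.171 + 9.8) = 666 × 13.97 = 9305 N.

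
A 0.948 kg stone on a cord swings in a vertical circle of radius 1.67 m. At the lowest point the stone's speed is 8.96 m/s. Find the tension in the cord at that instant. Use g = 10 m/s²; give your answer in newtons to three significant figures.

At the lowest point, T points up (toward the centre) and the weight mg points down (away from the centre), so the net inward force is T − mg = mv²/r.
T = m(v²/r + g) = 0.948 × ((8.96)²/1.67 + 10.0) = 0.948 × (48.07 + 10.0) = 0.948 × 58.07 = 55.05 N.

55.1 N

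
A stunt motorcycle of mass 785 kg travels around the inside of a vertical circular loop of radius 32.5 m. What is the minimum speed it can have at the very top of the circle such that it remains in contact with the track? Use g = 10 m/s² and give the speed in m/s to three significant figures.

At the highest point the centre is directly below, so both the weight and N act inward: N + mg = mv²/r.
At minimum speed N → 0, so mg = mv_min²/r ⇒ v_min = √(g r) = √(10.0 × 32.5) = 18.03 m/s.

18.0 m/s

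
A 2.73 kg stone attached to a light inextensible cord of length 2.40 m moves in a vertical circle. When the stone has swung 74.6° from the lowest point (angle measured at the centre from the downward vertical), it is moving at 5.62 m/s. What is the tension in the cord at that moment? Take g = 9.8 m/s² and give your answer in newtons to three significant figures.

43.0 N

Take the radial direction toward the centre of the circle as positive. The component of the weight along the string toward the centre is −mg cos φ (φ measured from the bottom), so Newton's second law along the string gives T − mg cos φ = m v²/r.
cos 74.6° = 0.2656, so T = m(v²/r + g cos φ) = 2.73 × ((5.62)²/2.40 + 9.8 × 0.2656) = 2.73 × (13.16 + (2.602)) = 2.73 × 15.76 = 43.03 N.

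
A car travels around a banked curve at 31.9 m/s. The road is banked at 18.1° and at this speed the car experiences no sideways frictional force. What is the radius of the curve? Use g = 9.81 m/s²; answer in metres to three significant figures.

317 m

Frictionless banking: tanθ = v²/(rg), so r = v²/(g tanθ).
r = (31.9)²/(9.81 × tan 18.1°) = 1018/(9.81 × 0.3269) = 1018/3.206 = 317.4 m.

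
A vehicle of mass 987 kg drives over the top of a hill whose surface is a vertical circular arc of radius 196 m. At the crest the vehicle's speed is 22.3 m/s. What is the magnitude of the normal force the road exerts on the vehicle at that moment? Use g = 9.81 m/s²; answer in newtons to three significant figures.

At the crest the centripetal acceleration points downward (toward the centre of the arc), so mg − N = mv²/r.
N = m(g − v²/r) = 987 × (9.81 − (22.3)²/196) = 987 × (9.81 − 2.537) = 987 × 7.273 = 7178 N.

7180 N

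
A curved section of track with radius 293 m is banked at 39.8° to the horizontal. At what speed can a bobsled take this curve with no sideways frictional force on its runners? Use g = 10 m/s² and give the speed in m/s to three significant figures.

49.4 m/s

On a frictionless banked curve, N sinθ = mv²/r and N cosθ = mg, so tanθ = v²/(rg).
v = √(r g tanθ) = √(293 × 10.0 × tan 39.8°) = √(293 × 10.0 × 0.8332) = √2441 = 49.41 m/s.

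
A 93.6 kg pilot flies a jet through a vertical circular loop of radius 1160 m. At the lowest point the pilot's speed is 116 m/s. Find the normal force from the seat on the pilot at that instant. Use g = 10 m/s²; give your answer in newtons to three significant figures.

2020 N

At the lowest point, N points up (toward the centre) and the weight mg points down (away from the centre), so the net inward force is N − mg = mv²/r.
N = m(v²/r + g) = 93.6 × ((116)²/1160 + 10.0) = 93.6 × (11.60 + 10.0) = 93.6 × 21.60 = 2022 N.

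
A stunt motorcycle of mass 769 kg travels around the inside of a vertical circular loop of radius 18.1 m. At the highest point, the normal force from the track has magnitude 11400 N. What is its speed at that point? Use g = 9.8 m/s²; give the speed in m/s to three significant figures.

At the top, N + mg = mv²/r, so v = √(r(N/m + g)) = √(18.1 × (11400/769 + 9.8)) = √(18.1 × 24.62) = √445.7 = 21.11 m/s.

21.1 m/s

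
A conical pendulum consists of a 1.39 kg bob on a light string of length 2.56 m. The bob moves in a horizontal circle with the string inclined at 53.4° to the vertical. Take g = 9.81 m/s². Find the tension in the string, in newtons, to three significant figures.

22.9 N

Vertically the bob has no acceleration, so T cosθ = mg.
T = mg/cosθ = 1.39 × 9.81 / cos 53.4° = 13.64/0.5962 = 22.87 N.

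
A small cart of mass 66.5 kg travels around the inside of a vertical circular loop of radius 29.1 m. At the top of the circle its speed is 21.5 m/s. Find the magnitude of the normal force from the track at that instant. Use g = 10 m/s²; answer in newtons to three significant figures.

At the top, both N and the weight mg point inward (toward the centre), so N + mg = mv²/r.
N = m(v²/r − g) = 66.5 × ((21.5)²/29.1 − 10.0) = 66.5 × (15.88 − 10.0) = 66.5 × 5.885 = 391.3 N.

391 N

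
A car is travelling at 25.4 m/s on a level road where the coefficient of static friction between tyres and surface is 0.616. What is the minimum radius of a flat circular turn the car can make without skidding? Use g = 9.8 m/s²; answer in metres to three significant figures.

At the limit, μ_s m g = m v²/r, so r_min = v²/(μ_s g) = (25.4)²/(0.616 × 9.8) = 645.2/6.037 = 106.9 m.

107 m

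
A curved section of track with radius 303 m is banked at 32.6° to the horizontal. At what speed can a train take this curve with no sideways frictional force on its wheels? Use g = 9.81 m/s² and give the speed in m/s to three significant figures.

43.6 m/s

On a frictionless banked curve, N sinθ = mv²/r and N cosθ = mg, so tanθ = v²/(rg).
v = √(r g tanθ) = √(303 × 9.81 × tan 32.6°) = √(303 × 9.81 × 0.6395) = √1901 = 43.60 m/s.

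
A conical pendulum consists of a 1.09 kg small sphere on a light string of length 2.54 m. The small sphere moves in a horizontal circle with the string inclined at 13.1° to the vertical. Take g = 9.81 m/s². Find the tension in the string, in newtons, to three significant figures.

Vertically the bob has no acceleration, so T cosθ = mg.
T = mg/cosθ = 1.09 × 9.81 / cos 13.1° = 10.69/0.9740 = 10.98 N.

11.0 N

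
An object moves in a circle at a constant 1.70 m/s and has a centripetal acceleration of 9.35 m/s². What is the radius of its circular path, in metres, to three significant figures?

a_c = v²/r ⇒ r = v²/a_c = (1.70)²/9.35 = 2.890/9.35 = 0.3091 m.

0.309 m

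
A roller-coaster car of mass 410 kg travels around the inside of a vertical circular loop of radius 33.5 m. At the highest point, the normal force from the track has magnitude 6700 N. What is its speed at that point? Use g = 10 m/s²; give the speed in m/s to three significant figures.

29.7 m/s

At the top, N + mg = mv²/r, so v = √(r(N/m + g)) = √(33.5 × (6700/410 + 10.0)) = √(33.5 × 26.34) = √882.4 = 29.71 m/s.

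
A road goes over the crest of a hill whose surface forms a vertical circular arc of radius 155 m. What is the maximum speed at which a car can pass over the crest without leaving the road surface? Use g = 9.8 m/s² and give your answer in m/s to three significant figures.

39.0 m/s

At the crest the centre of the circle is below the car, so the net downward (centripetal) force is mg − N = mv²/r.
The car leaves the road when N → 0, giving v_max = √(g r) = √(9.8 × 155) = 38.97 m/s.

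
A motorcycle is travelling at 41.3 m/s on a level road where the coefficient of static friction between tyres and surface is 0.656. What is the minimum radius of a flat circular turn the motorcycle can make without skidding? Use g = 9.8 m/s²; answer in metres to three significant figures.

265 m

At the limit, μ_s m g = m v²/r, so r_min = v²/(μ_s g) = (41.3)²/(0.656 × 9.8) = 1706/6.429 = 265.3 m.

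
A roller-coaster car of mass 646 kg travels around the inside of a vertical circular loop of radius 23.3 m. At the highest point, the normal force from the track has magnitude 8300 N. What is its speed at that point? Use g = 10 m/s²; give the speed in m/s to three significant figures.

23.1 m/s

At the top, N + mg = mv²/r, so v = √(r(N/m + g)) = √(23.3 × (8300/646 + 10.0)) = √(23.3 × 22.85) = √532.4 = 23.07 m/s.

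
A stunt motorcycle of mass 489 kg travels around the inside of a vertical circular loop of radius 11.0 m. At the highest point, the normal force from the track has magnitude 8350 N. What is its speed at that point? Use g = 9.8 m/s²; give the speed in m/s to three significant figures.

17.2 m/s

At the top, N + mg = mv²/r, so v = √(r(N/m + g)) = √(11.0 × (8350/489 + 9.8)) = √(11.0 × 26.88) = √295.6 = 17.19 m/s.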